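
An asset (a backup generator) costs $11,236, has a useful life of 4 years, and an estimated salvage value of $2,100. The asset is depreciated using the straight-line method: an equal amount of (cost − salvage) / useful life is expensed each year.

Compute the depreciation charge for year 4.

Depreciable base = $11,236 − $2,100 = $9,136.
Annual expense = $9,136 / 4 = $2,284.

$2,284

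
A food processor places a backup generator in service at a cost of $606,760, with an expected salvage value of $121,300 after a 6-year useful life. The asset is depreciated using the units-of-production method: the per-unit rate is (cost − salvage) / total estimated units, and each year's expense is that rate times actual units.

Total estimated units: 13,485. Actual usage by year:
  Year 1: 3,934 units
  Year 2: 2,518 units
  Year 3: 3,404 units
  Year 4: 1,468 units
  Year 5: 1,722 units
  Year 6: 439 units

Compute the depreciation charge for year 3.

$122,544

Depreciable base = $606,760 − $121,300 = $485,460.
Rate = $485,460 / 13,485 units = $36 per unit.
Year 1: 3,934 × $36 = $141,624. Book value $465,136.
Year 2: 2,518 × $36 = $90,648. Book value $374,488.
Year 3: 3,404 × $36 = $122,544. Book value $251,944.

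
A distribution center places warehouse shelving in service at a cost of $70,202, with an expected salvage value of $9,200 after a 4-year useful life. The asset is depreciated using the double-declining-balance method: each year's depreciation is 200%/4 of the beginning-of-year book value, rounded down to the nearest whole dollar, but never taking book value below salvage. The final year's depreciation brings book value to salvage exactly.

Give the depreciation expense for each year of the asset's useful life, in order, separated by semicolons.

Depreciable base = $70,202 − $9,200 = $61,002.
Year 1: ⌊$70,202 × 200%/4⌋ = $35,101. Book value $35,101.
Year 2: ⌊$35,101 × 200%/4⌋ = $17,550. Book value $17,551.
Year 3: ⌊$17,551 × 200%/4⌋ = $8,775, capped at $8,351. Book value $9,200.
Year 4 (final): $9,200 − $9,200 = $0. Book value $9,200.

$35,101; $17,550; $8,351; $0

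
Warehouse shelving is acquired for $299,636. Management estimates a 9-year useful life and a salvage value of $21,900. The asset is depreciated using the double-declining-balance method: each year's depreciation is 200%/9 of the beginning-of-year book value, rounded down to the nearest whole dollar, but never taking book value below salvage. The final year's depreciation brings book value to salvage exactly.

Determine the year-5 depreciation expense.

$24,367

Depreciable base = $299,636 − $21,900 = $277,736.
Year 1: ⌊$299,636 × 200%/9⌋ = $66,585. Book value $233,051.
Year 2: ⌊$233,051 × 200%/9⌋ = $51,789. Book value $181,262.
Year 3: ⌊$181,262 × 200%/9⌋ = $40,280. Book value $140,982.
Year 4: ⌊$140,982 × 200%/9⌋ = $31,329. Book value $109,653.
Year 5: ⌊$109,653 × 200%/9⌋ = $24,367. Book value $85,286.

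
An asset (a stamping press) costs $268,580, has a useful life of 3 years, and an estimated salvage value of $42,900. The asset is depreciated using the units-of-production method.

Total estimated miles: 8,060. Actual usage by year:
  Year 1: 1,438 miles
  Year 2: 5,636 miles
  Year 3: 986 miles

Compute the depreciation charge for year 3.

Depreciable base = $268,580 − $42,900 = $225,680.
Rate = $225,680 / 8,060 miles = $28 per mile.
Year 1: 1,438 × $28 = $40,264. Book value $228,316.
Year 2: 5,636 × $28 = $157,808. Book value $70,508.
Year 3: 986 × $28 = $27,608. Book value $42,900.

$27,608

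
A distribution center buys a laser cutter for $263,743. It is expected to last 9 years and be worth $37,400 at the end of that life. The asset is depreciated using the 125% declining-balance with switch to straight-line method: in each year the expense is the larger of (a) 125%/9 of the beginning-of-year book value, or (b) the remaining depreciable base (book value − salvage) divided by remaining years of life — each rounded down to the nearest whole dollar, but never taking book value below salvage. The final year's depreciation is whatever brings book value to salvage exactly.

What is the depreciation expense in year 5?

$21,523

Depreciable base = $263,743 − $37,400 = $226,343.
Year 1: DB = ⌊$263,743 × 125%/9⌋ = $36,630; SL = ⌊$226,343/9⌋ = $25,149 → take DB $36,630. Book value $227,113.
Year 2: DB = ⌊$227,113 × 125%/9⌋ = $31,543; SL = ⌊$189,713/8⌋ = $23,714 → take DB $31,543. Book value $195,570.
Year 3: DB = ⌊$195,570 × 125%/9⌋ = $27,162; SL = ⌊$158,170/7⌋ = $22,595 → take DB $27,162. Book value $168,408.
Year 4: DB = ⌊$168,408 × 125%/9⌋ = $23,390; SL = ⌊$131,008/6⌋ = $21,834 → take DB $23,390. Book value $145,018.
Year 5: DB = ⌊$145,018 × 125%/9⌋ = $20,141; SL = ⌊$107,618/5⌋ = $21,523 → take SL $21,523. Book value $123,495.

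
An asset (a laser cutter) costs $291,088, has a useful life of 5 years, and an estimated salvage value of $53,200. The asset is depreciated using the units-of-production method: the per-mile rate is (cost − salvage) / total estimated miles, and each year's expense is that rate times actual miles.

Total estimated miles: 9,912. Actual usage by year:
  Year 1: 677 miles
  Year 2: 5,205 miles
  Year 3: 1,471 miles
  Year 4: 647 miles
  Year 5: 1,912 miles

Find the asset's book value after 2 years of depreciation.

Depreciable base = $291,088 − $53,200 = $237,888.
Rate = $237,888 / 9,912 miles = $24 per mile.
Year 1: 677 × $24 = $16,248. Book value $274,840.
Year 2: 5,205 × $24 = $124,920. Book value $149,920.

$149,920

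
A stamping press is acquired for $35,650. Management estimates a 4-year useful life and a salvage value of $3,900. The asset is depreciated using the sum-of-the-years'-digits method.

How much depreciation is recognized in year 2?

$9,525

Depreciable base = $35,650 − $3,900 = $31,750.
Sum of the years' digits = 4+3+2+1 = 10.
Year 1: $31,750 × 4/10 = $12,700. Book value $22,950.
Year 2: $31,750 × 3/10 = $9,525. Book value $13,425.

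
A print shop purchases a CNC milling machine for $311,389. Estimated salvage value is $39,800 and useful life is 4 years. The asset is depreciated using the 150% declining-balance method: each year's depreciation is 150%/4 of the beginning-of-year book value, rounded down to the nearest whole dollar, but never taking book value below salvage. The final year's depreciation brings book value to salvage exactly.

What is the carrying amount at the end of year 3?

$76,024

Depreciable base = $311,389 − $39,800 = $271,589.
Year 1: ⌊$311,389 × 150%/4⌋ = $116,770. Book value $194,619.
Year 2: ⌊$194,619 × 150%/4⌋ = $72,982. Book value $121,637.
Year 3: ⌊$121,637 × 150%/4⌋ = $45,613. Book value $76,024.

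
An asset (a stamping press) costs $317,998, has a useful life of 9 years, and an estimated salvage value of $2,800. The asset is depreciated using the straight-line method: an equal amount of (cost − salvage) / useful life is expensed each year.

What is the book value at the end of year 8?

$37,822

Depreciable base = $317,998 − $2,800 = $315,198.
Annual expense = $315,198 / 9 = $35,022.
End of year 1: book value $282,976.
End of year 2: book value $247,954.
End of year 3: book value $212,932.
End of year 4: book value $177,910.
End of year 5: book value $142,888.
End of year 6: book value $107,866.
End of year 7: book value $72,844.
End of year 8: book value $37,822.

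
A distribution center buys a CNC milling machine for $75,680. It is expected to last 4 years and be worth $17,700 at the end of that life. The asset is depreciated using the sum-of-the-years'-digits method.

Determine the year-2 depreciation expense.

$17,394

Depreciable base = $75,680 − $17,700 = $57,980.
Sum of the years' digits = 4+3+2+1 = 10.
Year 1: $57,980 × 4/10 = $23,192. Book value $52,488.
Year 2: $57,980 × 3/10 = $17,394. Book value $35,094.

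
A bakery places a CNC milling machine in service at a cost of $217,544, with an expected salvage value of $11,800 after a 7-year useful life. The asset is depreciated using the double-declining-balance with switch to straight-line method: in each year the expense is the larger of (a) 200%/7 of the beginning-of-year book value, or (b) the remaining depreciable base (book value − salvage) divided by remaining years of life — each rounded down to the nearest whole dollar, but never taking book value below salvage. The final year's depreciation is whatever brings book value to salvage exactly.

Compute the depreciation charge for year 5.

Depreciable base = $217,544 − $11,800 = $205,744.
Year 1: DB = ⌊$217,544 × 200%/7⌋ = $62,155; SL = ⌊$205,744/7⌋ = $29,392 → take DB $62,155. Book value $155,389.
Year 2: DB = ⌊$155,389 × 200%/7⌋ = $44,396; SL = ⌊$143,589/6⌋ = $23,931 → take DB $44,396. Book value $110,993.
Year 3: DB = ⌊$110,993 × 200%/7⌋ = $31,712; SL = ⌊$99,193/5⌋ = $19,838 → take DB $31,712. Book value $79,281.
Year 4: DB = ⌊$79,281 × 200%/7⌋ = $22,651; SL = ⌊$67,481/4⌋ = $16,870 → take DB $22,651. Book value $56,630.
Year 5: DB = ⌊$56,630 × 200%/7⌋ = $16,180; SL = ⌊$44,830/3⌋ = $14,943 → take DB $16,180. Book value $40,450.

$16,180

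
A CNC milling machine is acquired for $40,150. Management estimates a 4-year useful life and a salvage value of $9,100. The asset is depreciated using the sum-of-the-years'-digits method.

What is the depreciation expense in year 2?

Depreciable base = $40,150 − $9,100 = $31,050.
Sum of the years' digits = 4+3+2+1 = 10.
Year 1: $31,050 × 4/10 = $12,420. Book value $27,730.
Year 2: $31,050 × 3/10 = $9,315. Book value $18,415.

$9,315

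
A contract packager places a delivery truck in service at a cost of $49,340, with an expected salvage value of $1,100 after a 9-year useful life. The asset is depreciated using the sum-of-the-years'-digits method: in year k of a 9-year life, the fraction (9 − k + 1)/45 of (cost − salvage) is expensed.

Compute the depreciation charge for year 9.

Depreciable base = $49,340 − $1,100 = $48,240.
Sum of the years' digits = 9+8+7+6+5+4+3+2+1 = 45.
Year 1: $48,240 × 9/45 = $9,648. Book value $39,692.
Year 2: $48,240 × 8/45 = $8,576. Book value $31,116.
Year 3: $48,240 × 7/45 = $7,504. Book value $23,612.
Year 4: $48,240 × 6/45 = $6,432. Book value $17,180.
Year 5: $48,240 × 5/45 = $5,360. Book value $11,820.
Year 6: $48,240 × 4/45 = $4,288. Book value $7,532.
Year 7: $48,240 × 3/45 = $3,216. Book value $4,316.
Year 8: $48,240 × 2/45 = $2,144. Book value $2,172.
Year 9: $48,240 × 1/45 = $1,072. Book value $1,100.

$1,072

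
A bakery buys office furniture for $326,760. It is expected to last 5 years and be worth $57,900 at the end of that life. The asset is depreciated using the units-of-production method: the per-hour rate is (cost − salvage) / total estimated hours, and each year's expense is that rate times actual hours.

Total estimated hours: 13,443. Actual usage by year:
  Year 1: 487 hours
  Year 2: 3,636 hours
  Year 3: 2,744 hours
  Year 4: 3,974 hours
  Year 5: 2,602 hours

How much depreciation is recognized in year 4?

$79,480

Depreciable base = $326,760 − $57,900 = $268,860.
Rate = $268,860 / 13,443 hours = $20 per hour.
Year 1: 487 × $20 = $9,740. Book value $317,020.
Year 2: 3,636 × $20 = $72,720. Book value $244,300.
Year 3: 2,744 × $20 = $54,880. Book value $189,420.
Year 4: 3,974 × $20 = $79,480. Book value $109,940.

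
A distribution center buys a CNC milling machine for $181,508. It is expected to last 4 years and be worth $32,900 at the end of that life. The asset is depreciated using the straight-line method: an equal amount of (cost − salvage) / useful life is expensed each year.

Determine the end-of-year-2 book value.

$107,204

Depreciable base = $181,508 − $32,900 = $148,608.
Annual expense = $148,608 / 4 = $37,152.
End of year 1: book value $144,356.
End of year 2: book value $107,204.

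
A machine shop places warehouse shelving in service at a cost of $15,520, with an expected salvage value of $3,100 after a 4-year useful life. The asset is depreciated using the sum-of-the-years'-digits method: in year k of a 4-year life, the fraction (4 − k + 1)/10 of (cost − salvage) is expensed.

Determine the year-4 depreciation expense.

Depreciable base = $15,520 − $3,100 = $12,420.
Sum of the years' digits = 4+3+2+1 = 10.
Year 1: $12,420 × 4/10 = $4,968. Book value $10,552.
Year 2: $12,420 × 3/10 = $3,726. Book value $6,826.
Year 3: $12,420 × 2/10 = $2,484. Book value $4,342.
Year 4: $12,420 × 1/10 = $1,242. Book value $3,100.

$1,242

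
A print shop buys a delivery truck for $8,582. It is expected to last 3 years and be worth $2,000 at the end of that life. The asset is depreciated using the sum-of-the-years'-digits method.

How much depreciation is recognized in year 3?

$1,097

Depreciable base = $8,582 − $2,000 = $6,582.
Sum of the years' digits = 3+2+1 = 6.
Year 1: $6,582 × 3/6 = $3,291. Book value $5,291.
Year 2: $6,582 × 2/6 = $2,194. Book value $3,097.
Year 3: $6,582 × 1/6 = $1,097. Book value $2,000.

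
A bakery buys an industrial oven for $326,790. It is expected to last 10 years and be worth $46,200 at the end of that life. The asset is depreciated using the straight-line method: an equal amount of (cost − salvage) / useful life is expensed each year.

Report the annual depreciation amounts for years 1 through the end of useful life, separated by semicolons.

$28,059; $28,059; $28,059; $28,059; $28,059; $28,059; $28,059; $28,059; $28,059; $28,059

Depreciable base = $326,790 − $46,200 = $280,590.
Annual expense = $280,590 / 10 = $28,059.
End of year 1: book value $298,731.
End of year 2: book value $270,672.
End of year 3: book value $242,613.
End of year 4: book value $214,554.
End of year 5: book value $186,495.
End of year 6: book value $158,436.
End of year 7: book value $130,377.
End of year 8: book value $102,318.
End of year 9: book value $74,259.
End of year 10: book value $46,200.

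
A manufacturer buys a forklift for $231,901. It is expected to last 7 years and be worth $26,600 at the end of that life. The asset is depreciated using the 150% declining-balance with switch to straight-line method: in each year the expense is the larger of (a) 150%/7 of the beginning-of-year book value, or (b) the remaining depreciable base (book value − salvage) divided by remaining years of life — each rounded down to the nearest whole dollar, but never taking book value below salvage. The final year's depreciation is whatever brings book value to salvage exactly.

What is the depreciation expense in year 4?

Depreciable base = $231,901 − $26,600 = $205,301.
Year 1: DB = ⌊$231,901 × 150%/7⌋ = $49,693; SL = ⌊$205,301/7⌋ = $29,328 → take DB $49,693. Book value $182,208.
Year 2: DB = ⌊$182,208 × 150%/7⌋ = $39,044; SL = ⌊$155,608/6⌋ = $25,934 → take DB $39,044. Book value $143,164.
Year 3: DB = ⌊$143,164 × 150%/7⌋ = $30,678; SL = ⌊$116,564/5⌋ = $23,312 → take DB $30,678. Book value $112,486.
Year 4: DB = ⌊$112,486 × 150%/7⌋ = $24,104; SL = ⌊$85,886/4⌋ = $21,471 → take DB $24,104. Book value $88,382.

$24,104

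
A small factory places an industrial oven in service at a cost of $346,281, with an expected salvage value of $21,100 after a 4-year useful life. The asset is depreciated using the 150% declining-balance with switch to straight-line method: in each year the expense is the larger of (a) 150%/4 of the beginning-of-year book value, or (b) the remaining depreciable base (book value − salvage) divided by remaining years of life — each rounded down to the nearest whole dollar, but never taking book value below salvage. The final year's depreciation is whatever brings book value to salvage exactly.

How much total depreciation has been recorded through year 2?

$211,014

Depreciable base = $346,281 − $21,100 = $325,181.
Year 1: DB = ⌊$346,281 × 150%/4⌋ = $129,855; SL = ⌊$325,181/4⌋ = $81,295 → take DB $129,855. Book value $216,426.
Year 2: DB = ⌊$216,426 × 150%/4⌋ = $81,159; SL = ⌊$195,326/3⌋ = $65,108 → take DB $81,159. Book value $135,267.
Accumulated through year 2 = $346,281 − $135,267 = $211,014.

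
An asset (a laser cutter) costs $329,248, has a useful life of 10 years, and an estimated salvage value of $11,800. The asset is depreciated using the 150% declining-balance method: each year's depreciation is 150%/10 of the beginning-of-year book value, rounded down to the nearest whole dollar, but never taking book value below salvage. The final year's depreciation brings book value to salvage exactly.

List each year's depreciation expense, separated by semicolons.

$49,387; $41,979; $35,682; $30,330; $25,780; $21,913; $18,626; $15,832; $13,457; $64,462

Depreciable base = $329,248 − $11,800 = $317,448.
Year 1: ⌊$329,248 × 150%/10⌋ = $49,387. Book value $279,861.
Year 2: ⌊$279,861 × 150%/10⌋ = $41,979. Book value $237,882.
Year 3: ⌊$237,882 × 150%/10⌋ = $35,682. Book value $202,200.
Year 4: ⌊$202,200 × 150%/10⌋ = $30,330. Book value $171,870.
Year 5: ⌊$171,870 × 150%/10⌋ = $25,780. Book value $146,090.
Year 6: ⌊$146,090 × 150%/10⌋ = $21,913. Book value $124,177.
Year 7: ⌊$124,177 × 150%/10⌋ = $18,626. Book value $105,551.
Year 8: ⌊$105,551 × 150%/10⌋ = $15,832. Book value $89,719.
Year 9: ⌊$89,719 × 150%/10⌋ = $13,457. Book value $76,262.
Year 10 (final): $76,262 − $11,800 = $64,462. Book value $11,800.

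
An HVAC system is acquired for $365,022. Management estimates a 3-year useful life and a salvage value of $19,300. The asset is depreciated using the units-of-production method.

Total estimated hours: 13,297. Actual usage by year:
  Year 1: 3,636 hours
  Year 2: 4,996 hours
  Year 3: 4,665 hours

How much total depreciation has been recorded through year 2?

$224,432

Depreciable base = $365,022 − $19,300 = $345,722.
Rate = $345,722 / 13,297 hours = $26 per hour.
Year 1: 3,636 × $26 = $94,536. Book value $270,486.
Year 2: 4,996 × $26 = $129,896. Book value $140,590.
Accumulated through year 2 = $365,022 − $140,590 = $224,432.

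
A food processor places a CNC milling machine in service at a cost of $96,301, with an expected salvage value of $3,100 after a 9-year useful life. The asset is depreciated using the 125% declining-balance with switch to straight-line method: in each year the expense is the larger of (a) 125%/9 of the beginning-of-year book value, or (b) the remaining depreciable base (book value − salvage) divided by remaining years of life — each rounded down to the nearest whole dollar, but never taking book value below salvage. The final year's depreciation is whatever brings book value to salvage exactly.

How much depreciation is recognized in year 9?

Depreciable base = $96,301 − $3,100 = $93,201.
Year 1: DB = ⌊$96,301 × 125%/9⌋ = $13,375; SL = ⌊$93,201/9⌋ = $10,355 → take DB $13,375. Book value $82,926.
Year 2: DB = ⌊$82,926 × 125%/9⌋ = $11,517; SL = ⌊$79,826/8⌋ = $9,978 → take DB $11,517. Book value $71,409.
Year 3: DB = ⌊$71,409 × 125%/9⌋ = $9,917; SL = ⌊$68,309/7⌋ = $9,758 → take DB $9,917. Book value $61,492.
Year 4: DB = ⌊$61,492 × 125%/9⌋ = $8,540; SL = ⌊$58,392/6⌋ = $9,732 → take SL $9,732. Book value $51,760.
Year 5: DB = ⌊$51,760 × 125%/9⌋ = $7,188; SL = ⌊$48,660/5⌋ = $9,732 → take SL $9,732. Book value $42,028.
Year 6: DB = ⌊$42,028 × 125%/9⌋ = $5,837; SL = ⌊$38,928/4⌋ = $9,732 → take SL $9,732. Book value $32,296.
Year 7: DB = ⌊$32,296 × 125%/9⌋ = $4,485; SL = ⌊$29,196/3⌋ = $9,732 → take SL $9,732. Book value $22,564.
Year 8: DB = ⌊$22,564 × 125%/9⌋ = $3,133; SL = ⌊$19,464/2⌋ = $9,732 → take SL $9,732. Book value $12,832.
Year 9 (final): $12,832 − $3,100 = $9,732. Book value $3,100.

$9,732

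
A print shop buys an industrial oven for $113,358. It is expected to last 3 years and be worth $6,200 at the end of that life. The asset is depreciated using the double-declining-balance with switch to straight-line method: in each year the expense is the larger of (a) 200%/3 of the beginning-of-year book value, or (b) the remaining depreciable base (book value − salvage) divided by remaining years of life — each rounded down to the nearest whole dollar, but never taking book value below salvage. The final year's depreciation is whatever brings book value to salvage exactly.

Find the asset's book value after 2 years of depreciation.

Depreciable base = $113,358 − $6,200 = $107,158.
Year 1: DB = ⌊$113,358 × 200%/3⌋ = $75,572; SL = ⌊$107,158/3⌋ = $35,719 → take DB $75,572. Book value $37,786.
Year 2: DB = ⌊$37,786 × 200%/3⌋ = $25,190; SL = ⌊$31,586/2⌋ = $15,793 → take DB $25,190. Book value $12,596.

$12,596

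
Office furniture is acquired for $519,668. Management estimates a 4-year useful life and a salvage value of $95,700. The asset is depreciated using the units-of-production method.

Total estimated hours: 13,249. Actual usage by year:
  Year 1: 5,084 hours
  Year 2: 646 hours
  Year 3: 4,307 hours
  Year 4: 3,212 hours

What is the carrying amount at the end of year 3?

$198,484

Depreciable base = $519,668 − $95,700 = $423,968.
Rate = $423,968 / 13,249 hours = $32 per hour.
Year 1: 5,084 × $32 = $162,688. Book value $356,980.
Year 2: 646 × $32 = $20,672. Book value $336,308.
Year 3: 4,307 × $32 = $137,824. Book value $198,484.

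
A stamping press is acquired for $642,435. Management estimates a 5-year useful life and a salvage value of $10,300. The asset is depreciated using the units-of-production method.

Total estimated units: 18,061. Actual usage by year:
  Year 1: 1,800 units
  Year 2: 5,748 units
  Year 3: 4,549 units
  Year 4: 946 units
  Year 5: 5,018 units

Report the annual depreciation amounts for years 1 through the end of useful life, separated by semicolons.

$63,000; $201,180; $159,215; $33,110; $175,630

Depreciable base = $642,435 − $10,300 = $632,135.
Rate = $632,135 / 18,061 units = $35 per unit.
Year 1: 1,800 × $35 = $63,000. Book value $579,435.
Year 2: 5,748 × $35 = $201,180. Book value $378,255.
Year 3: 4,549 × $35 = $159,215. Book value $219,040.
Year 4: 946 × $35 = $33,110. Book value $185,930.
Year 5: 5,018 × $35 = $175,630. Book value $10,300.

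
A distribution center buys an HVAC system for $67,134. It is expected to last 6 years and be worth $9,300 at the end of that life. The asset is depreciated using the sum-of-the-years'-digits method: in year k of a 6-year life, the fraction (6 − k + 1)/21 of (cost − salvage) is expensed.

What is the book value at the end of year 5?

$12,054

Depreciable base = $67,134 − $9,300 = $57,834.
Sum of the years' digits = 6+5+4+3+2+1 = 21.
Year 1: $57,834 × 6/21 = $16,524. Book value $50,610.
Year 2: $57,834 × 5/21 = $13,770. Book value $36,840.
Year 3: $57,834 × 4/21 = $11,016. Book value $25,824.
Year 4: $57,834 × 3/21 = $8,262. Book value $17,562.
Year 5: $57,834 × 2/21 = $5,508. Book value $12,054.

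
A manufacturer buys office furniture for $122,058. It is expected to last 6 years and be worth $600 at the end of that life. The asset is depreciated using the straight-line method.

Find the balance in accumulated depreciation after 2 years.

Depreciable base = $122,058 − $600 = $121,458.
Annual expense = $121,458 / 6 = $20,243.
End of year 1: book value $101,815.
End of year 2: book value $81,572.
Accumulated through year 2 = $122,058 − $81,572 = $40,486.

$40,486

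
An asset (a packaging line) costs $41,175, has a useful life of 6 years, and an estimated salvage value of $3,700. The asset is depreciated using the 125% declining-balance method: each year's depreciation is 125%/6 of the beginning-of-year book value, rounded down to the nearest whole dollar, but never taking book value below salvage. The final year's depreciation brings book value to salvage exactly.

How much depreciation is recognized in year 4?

$4,256

Depreciable base = $41,175 − $3,700 = $37,475.
Year 1: ⌊$41,175 × 125%/6⌋ = $8,578. Book value $32,597.
Year 2: ⌊$32,597 × 125%/6⌋ = $6,791. Book value $25,806.
Year 3: ⌊$25,806 × 125%/6⌋ = $5,376. Book value $20,430.
Year 4: ⌊$20,430 × 125%/6⌋ = $4,256. Book value $16,174.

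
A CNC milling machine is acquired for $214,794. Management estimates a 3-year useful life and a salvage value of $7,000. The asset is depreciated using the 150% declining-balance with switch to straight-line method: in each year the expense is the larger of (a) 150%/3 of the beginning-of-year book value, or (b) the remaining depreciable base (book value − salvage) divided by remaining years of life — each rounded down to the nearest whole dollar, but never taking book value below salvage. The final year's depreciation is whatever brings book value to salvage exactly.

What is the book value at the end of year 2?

$53,699

Depreciable base = $214,794 − $7,000 = $207,794.
Year 1: DB = ⌊$214,794 × 150%/3⌋ = $107,397; SL = ⌊$207,794/3⌋ = $69,264 → take DB $107,397. Book value $107,397.
Year 2: DB = ⌊$107,397 × 150%/3⌋ = $53,698; SL = ⌊$100,397/2⌋ = $50,198 → take DB $53,698. Book value $53,699.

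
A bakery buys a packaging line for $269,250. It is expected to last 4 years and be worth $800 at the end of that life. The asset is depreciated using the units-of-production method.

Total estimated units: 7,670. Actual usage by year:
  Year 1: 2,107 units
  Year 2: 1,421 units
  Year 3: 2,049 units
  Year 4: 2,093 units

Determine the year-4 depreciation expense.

Depreciable base = $269,250 − $800 = $268,450.
Rate = $268,450 / 7,670 units = $35 per unit.
Year 1: 2,107 × $35 = $73,745. Book value $195,505.
Year 2: 1,421 × $35 = $49,735. Book value $145,770.
Year 3: 2,049 × $35 = $71,715. Book value $74,055.
Year 4: 2,093 × $35 = $73,255. Book value $800.

$73,255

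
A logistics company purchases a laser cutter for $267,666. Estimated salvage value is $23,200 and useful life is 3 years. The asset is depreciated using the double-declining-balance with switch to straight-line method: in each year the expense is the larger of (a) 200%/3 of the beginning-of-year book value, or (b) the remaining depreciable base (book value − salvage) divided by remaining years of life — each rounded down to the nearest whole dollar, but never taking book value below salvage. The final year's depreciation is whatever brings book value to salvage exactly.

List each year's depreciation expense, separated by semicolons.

Depreciable base = $267,666 − $23,200 = $244,466.
Year 1: DB = ⌊$267,666 × 200%/3⌋ = $178,444; SL = ⌊$244,466/3⌋ = $81,488 → take DB $178,444. Book value $89,222.
Year 2: DB = ⌊$89,222 × 200%/3⌋ = $59,481; SL = ⌊$66,022/2⌋ = $33,011 → take DB $59,481. Book value $29,741.
Year 3 (final): $29,741 − $23,200 = $6,541. Book value $23,200.

$178,444; $59,481; $6,541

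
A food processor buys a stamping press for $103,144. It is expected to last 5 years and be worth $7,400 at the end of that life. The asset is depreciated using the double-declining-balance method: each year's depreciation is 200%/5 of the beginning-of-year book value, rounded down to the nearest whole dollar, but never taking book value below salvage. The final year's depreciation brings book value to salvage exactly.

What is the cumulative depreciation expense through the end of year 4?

Depreciable base = $103,144 − $7,400 = $95,744.
Year 1: ⌊$103,144 × 200%/5⌋ = $41,257. Book value $61,887.
Year 2: ⌊$61,887 × 200%/5⌋ = $24,754. Book value $37,133.
Year 3: ⌊$37,133 × 200%/5⌋ = $14,853. Book value $22,280.
Year 4: ⌊$22,280 × 200%/5⌋ = $8,912. Book value $13,368.
Accumulated through year 4 = $103,144 − $13,368 = $89,776.

$89,776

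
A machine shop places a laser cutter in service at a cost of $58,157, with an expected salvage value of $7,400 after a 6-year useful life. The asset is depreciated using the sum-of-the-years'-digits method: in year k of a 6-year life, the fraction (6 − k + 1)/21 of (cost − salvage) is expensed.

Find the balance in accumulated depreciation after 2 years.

Depreciable base = $58,157 − $7,400 = $50,757.
Sum of the years' digits = 6+5+4+3+2+1 = 21.
Year 1: $50,757 × 6/21 = $14,502. Book value $43,655.
Year 2: $50,757 × 5/21 = $12,085. Book value $31,570.
Accumulated through year 2 = $58,157 − $31,570 = $26,587.

$26,587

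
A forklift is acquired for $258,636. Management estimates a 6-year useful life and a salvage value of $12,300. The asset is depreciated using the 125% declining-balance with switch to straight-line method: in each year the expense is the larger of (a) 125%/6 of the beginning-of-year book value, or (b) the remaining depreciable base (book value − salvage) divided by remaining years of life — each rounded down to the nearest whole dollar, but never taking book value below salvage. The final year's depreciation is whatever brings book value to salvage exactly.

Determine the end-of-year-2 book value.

$162,097

Depreciable base = $258,636 − $12,300 = $246,336.
Year 1: DB = ⌊$258,636 × 125%/6⌋ = $53,882; SL = ⌊$246,336/6⌋ = $41,056 → take DB $53,882. Book value $204,754.
Year 2: DB = ⌊$204,754 × 125%/6⌋ = $42,657; SL = ⌊$192,454/5⌋ = $38,490 → take DB $42,657. Book value $162,097.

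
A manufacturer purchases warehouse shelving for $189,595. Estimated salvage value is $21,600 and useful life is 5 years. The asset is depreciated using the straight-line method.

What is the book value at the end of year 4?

$55,199

Depreciable base = $189,595 − $21,600 = $167,995.
Annual expense = $167,995 / 5 = $33,599.
End of year 1: book value $155,996.
End of year 2: book value $122,397.
End of year 3: book value $88,798.
End of year 4: book value $55,199.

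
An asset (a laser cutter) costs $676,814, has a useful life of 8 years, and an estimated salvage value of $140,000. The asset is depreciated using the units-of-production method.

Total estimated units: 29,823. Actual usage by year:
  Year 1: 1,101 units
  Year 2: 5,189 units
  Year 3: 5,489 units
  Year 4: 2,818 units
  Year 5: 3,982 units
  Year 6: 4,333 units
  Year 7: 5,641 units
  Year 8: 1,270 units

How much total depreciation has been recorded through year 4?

$262,746

Depreciable base = $676,814 − $140,000 = $536,814.
Rate = $536,814 / 29,823 units = $18 per unit.
Year 1: 1,101 × $18 = $19,818. Book value $656,996.
Year 2: 5,189 × $18 = $93,402. Book value $563,594.
Year 3: 5,489 × $18 = $98,802. Book value $464,792.
Year 4: 2,818 × $18 = $50,724. Book value $414,068.
Accumulated through year 4 = $676,814 − $414,068 = $262,746.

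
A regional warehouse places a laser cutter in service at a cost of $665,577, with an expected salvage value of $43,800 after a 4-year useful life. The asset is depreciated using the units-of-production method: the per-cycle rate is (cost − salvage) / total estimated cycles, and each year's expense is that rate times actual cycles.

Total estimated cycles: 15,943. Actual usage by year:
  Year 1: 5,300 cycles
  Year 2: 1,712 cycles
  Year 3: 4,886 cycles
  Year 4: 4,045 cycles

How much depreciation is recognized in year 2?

$66,768

Depreciable base = $665,577 − $43,800 = $621,777.
Rate = $621,777 / 15,943 cycles = $39 per cycle.
Year 1: 5,300 × $39 = $206,700. Book value $458,877.
Year 2: 1,712 × $39 = $66,768. Book value $392,109.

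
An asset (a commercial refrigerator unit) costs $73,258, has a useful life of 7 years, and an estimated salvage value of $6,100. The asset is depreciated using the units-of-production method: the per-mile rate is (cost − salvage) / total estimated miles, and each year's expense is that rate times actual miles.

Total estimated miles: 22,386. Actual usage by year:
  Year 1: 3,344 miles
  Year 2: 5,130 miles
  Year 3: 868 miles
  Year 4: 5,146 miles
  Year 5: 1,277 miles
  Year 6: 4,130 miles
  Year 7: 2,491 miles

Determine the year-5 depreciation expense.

Depreciable base = $73,258 − $6,100 = $67,158.
Rate = $67,158 / 22,386 miles = $3 per mile.
Year 1: 3,344 × $3 = $10,032. Book value $63,226.
Year 2: 5,130 × $3 = $15,390. Book value $47,836.
Year 3: 868 × $3 = $2,604. Book value $45,232.
Year 4: 5,146 × $3 = $15,438. Book value $29,794.
Year 5: 1,277 × $3 = $3,831. Book value $25,963.

$3,831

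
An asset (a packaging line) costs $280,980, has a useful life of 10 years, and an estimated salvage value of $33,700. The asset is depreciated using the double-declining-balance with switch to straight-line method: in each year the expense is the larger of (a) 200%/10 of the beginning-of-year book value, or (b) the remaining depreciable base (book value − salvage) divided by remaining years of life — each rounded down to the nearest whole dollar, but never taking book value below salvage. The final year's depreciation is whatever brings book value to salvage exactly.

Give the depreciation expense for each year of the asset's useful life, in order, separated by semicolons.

Depreciable base = $280,980 − $33,700 = $247,280.
Year 1: DB = ⌊$280,980 × 200%/10⌋ = $56,196; SL = ⌊$247,280/10⌋ = $24,728 → take DB $56,196. Book value $224,784.
Year 2: DB = ⌊$224,784 × 200%/10⌋ = $44,956; SL = ⌊$191,084/9⌋ = $21,231 → take DB $44,956. Book value $179,828.
Year 3: DB = ⌊$179,828 × 200%/10⌋ = $35,965; SL = ⌊$146,128/8⌋ = $18,266 → take DB $35,965. Book value $143,863.
Year 4: DB = ⌊$143,863 × 200%/10⌋ = $28,772; SL = ⌊$110,163/7⌋ = $15,737 → take DB $28,772. Book value $115,091.
Year 5: DB = ⌊$115,091 × 200%/10⌋ = $23,018; SL = ⌊$81,391/6⌋ = $13,565 → take DB $23,018. Book value $92,073.
Year 6: DB = ⌊$92,073 × 200%/10⌋ = $18,414; SL = ⌊$58,373/5⌋ = $11,674 → take DB $18,414. Book value $73,659.
Year 7: DB = ⌊$73,659 × 200%/10⌋ = $14,731; SL = ⌊$39,959/4⌋ = $9,989 → take DB $14,731. Book value $58,928.
Year 8: DB = ⌊$58,928 × 200%/10⌋ = $11,785; SL = ⌊$25,228/3⌋ = $8,409 → take DB $11,785. Book value $47,143.
Year 9: DB = ⌊$47,143 × 200%/10⌋ = $9,428; SL = ⌊$13,443/2⌋ = $6,721 → take DB $9,428. Book value $37,715.
Year 10 (final): $37,715 − $33,700 = $4,015. Book value $33,700.

$56,196; $44,956; $35,965; $28,772; $23,018; $18,414; $14,731; $11,785; $9,428; $4,015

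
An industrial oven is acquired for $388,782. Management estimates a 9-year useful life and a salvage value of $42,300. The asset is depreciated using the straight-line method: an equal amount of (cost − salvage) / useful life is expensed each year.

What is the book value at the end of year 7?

$119,296

Depreciable base = $388,782 − $42,300 = $346,482.
Annual expense = $346,482 / 9 = $38,498.
End of year 1: book value $350,284.
End of year 2: book value $311,786.
End of year 3: book value $273,288.
End of year 4: book value $234,790.
End of year 5: book value $196,292.
End of year 6: book value $157,794.
End of year 7: book value $119,296.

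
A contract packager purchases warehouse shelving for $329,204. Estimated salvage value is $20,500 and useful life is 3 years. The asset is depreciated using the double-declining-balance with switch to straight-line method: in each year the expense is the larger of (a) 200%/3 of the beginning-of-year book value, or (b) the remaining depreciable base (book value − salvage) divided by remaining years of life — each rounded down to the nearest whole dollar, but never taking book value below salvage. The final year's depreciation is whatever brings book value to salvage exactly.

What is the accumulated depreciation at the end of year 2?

Depreciable base = $329,204 − $20,500 = $308,704.
Year 1: DB = ⌊$329,204 × 200%/3⌋ = $219,469; SL = ⌊$308,704/3⌋ = $102,901 → take DB $219,469. Book value $109,735.
Year 2: DB = ⌊$109,735 × 200%/3⌋ = $73,156; SL = ⌊$89,235/2⌋ = $44,617 → take DB $73,156. Book value $36,579.
Accumulated through year 2 = $329,204 − $36,579 = $292,625.

$292,625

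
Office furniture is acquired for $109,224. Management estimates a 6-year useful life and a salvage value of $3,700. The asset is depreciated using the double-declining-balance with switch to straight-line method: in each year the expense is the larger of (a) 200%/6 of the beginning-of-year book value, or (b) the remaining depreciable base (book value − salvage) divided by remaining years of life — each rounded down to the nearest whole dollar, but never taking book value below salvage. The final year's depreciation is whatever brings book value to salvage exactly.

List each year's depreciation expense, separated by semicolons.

Depreciable base = $109,224 − $3,700 = $105,524.
Year 1: DB = ⌊$109,224 × 200%/6⌋ = $36,408; SL = ⌊$105,524/6⌋ = $17,587 → take DB $36,408. Book value $72,816.
Year 2: DB = ⌊$72,816 × 200%/6⌋ = $24,272; SL = ⌊$69,116/5⌋ = $13,823 → take DB $24,272. Book value $48,544.
Year 3: DB = ⌊$48,544 × 200%/6⌋ = $16,181; SL = ⌊$44,844/4⌋ = $11,211 → take DB $16,181. Book value $32,363.
Year 4: DB = ⌊$32,363 × 200%/6⌋ = $10,787; SL = ⌊$28,663/3⌋ = $9,554 → take DB $10,787. Book value $21,576.
Year 5: DB = ⌊$21,576 × 200%/6⌋ = $7,192; SL = ⌊$17,876/2⌋ = $8,938 → take SL $8,938. Book value $12,638.
Year 6 (final): $12,638 − $3,700 = $8,938. Book value $3,700.

$36,408; $24,272; $16,181; $10,787; $8,938; $8,938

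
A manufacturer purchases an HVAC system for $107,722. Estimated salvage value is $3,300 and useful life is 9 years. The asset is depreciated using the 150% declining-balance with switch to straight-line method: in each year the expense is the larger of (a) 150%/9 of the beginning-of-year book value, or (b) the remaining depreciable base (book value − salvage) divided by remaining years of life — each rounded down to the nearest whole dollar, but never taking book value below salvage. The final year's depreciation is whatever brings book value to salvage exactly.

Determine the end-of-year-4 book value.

Depreciable base = $107,722 − $3,300 = $104,422.
Year 1: DB = ⌊$107,722 × 150%/9⌋ = $17,953; SL = ⌊$104,422/9⌋ = $11,602 → take DB $17,953. Book value $89,769.
Year 2: DB = ⌊$89,769 × 150%/9⌋ = $14,961; SL = ⌊$86,469/8⌋ = $10,808 → take DB $14,961. Book value $74,808.
Year 3: DB = ⌊$74,808 × 150%/9⌋ = $12,468; SL = ⌊$71,508/7⌋ = $10,215 → take DB $12,468. Book value $62,340.
Year 4: DB = ⌊$62,340 × 150%/9⌋ = $10,390; SL = ⌊$59,040/6⌋ = $9,840 → take DB $10,390. Book value $51,950.

$51,950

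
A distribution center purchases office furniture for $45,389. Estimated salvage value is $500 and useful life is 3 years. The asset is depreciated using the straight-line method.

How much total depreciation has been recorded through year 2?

Depreciable base = $45,389 − $500 = $44,889.
Annual expense = $44,889 / 3 = $14,963.
End of year 1: book value $30,426.
End of year 2: book value $15,463.
Accumulated through year 2 = $45,389 − $15,463 = $29,926.

$29,926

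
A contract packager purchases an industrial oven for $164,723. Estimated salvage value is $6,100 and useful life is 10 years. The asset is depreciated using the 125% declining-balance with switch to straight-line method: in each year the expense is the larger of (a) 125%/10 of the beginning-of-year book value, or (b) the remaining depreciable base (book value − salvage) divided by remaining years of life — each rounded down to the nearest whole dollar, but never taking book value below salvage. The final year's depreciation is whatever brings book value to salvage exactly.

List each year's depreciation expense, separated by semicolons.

$20,590; $18,016; $15,764; $14,893; $14,893; $14,893; $14,893; $14,893; $14,894; $14,894

Depreciable base = $164,723 − $6,100 = $158,623.
Year 1: DB = ⌊$164,723 × 125%/10⌋ = $20,590; SL = ⌊$158,623/10⌋ = $15,862 → take DB $20,590. Book value $144,133.
Year 2: DB = ⌊$144,133 × 125%/10⌋ = $18,016; SL = ⌊$138,033/9⌋ = $15,337 → take DB $18,016. Book value $126,117.
Year 3: DB = ⌊$126,117 × 125%/10⌋ = $15,764; SL = ⌊$120,017/8⌋ = $15,002 → take DB $15,764. Book value $110,353.
Year 4: DB = ⌊$110,353 × 125%/10⌋ = $13,794; SL = ⌊$104,253/7⌋ = $14,893 → take SL $14,893. Book value $95,460.
Year 5: DB = ⌊$95,460 × 125%/10⌋ = $11,932; SL = ⌊$89,360/6⌋ = $14,893 → take SL $14,893. Book value $80,567.
Year 6: DB = ⌊$80,567 × 125%/10⌋ = $10,070; SL = ⌊$74,467/5⌋ = $14,893 → take SL $14,893. Book value $65,674.
Year 7: DB = ⌊$65,674 × 125%/10⌋ = $8,209; SL = ⌊$59,574/4⌋ = $14,893 → take SL $14,893. Book value $50,781.
Year 8: DB = ⌊$50,781 × 125%/10⌋ = $6,347; SL = ⌊$44,681/3⌋ = $14,893 → take SL $14,893. Book value $35,888.
Year 9: DB = ⌊$35,888 × 125%/10⌋ = $4,486; SL = ⌊$29,788/2⌋ = $14,894 → take SL $14,894. Book value $20,994.
Year 10 (final): $20,994 − $6,100 = $14,894. Book value $6,100.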